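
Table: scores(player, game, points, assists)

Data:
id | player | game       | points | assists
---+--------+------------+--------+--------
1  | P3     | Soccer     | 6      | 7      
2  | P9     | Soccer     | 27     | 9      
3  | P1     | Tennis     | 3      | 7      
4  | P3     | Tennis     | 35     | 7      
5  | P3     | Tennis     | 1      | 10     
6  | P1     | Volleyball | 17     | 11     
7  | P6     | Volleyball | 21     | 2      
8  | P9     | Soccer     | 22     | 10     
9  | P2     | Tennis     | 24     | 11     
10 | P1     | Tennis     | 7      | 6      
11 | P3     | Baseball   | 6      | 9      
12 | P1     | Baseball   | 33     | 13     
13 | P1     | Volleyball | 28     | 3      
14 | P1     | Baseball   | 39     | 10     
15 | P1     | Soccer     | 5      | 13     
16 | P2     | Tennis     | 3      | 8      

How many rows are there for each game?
SELECT game, COUNT(*) as count
FROM scores
GROUP BY game

Result:
  Baseball: 3
  Soccer: 4
  Tennis: 6
  Volleyball: 3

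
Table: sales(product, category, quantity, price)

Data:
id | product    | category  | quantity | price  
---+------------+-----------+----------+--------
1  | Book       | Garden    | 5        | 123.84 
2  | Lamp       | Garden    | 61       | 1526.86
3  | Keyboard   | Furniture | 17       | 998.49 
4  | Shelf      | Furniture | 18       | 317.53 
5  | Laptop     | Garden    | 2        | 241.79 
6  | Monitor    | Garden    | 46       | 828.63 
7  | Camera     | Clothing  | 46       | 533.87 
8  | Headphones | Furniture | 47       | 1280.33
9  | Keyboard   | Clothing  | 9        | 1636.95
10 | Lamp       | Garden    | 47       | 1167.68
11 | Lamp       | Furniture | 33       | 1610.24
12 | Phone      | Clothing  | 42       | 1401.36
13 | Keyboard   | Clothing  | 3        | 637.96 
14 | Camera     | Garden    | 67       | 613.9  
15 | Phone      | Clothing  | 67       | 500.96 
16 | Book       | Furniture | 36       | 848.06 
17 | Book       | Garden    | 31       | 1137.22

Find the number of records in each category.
SELECT category, COUNT(*) as count
FROM sales
GROUP BY category

Result:
  Clothing: 5
  Furniture: 5
  Garden: 7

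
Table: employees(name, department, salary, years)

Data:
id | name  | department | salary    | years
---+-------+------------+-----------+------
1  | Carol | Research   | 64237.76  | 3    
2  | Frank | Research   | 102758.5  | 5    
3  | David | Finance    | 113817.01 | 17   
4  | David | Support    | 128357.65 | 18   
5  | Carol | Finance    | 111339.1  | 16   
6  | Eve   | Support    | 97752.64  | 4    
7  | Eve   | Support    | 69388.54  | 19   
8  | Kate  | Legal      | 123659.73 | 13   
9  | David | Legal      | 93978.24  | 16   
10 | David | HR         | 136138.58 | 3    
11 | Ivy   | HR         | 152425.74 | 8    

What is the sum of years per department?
SELECT department, SUM(years) as result
FROM employees
GROUP BY department

Result:
  Finance: 33
  HR: 11
  Legal: 29
  Research: 8
  Support: 41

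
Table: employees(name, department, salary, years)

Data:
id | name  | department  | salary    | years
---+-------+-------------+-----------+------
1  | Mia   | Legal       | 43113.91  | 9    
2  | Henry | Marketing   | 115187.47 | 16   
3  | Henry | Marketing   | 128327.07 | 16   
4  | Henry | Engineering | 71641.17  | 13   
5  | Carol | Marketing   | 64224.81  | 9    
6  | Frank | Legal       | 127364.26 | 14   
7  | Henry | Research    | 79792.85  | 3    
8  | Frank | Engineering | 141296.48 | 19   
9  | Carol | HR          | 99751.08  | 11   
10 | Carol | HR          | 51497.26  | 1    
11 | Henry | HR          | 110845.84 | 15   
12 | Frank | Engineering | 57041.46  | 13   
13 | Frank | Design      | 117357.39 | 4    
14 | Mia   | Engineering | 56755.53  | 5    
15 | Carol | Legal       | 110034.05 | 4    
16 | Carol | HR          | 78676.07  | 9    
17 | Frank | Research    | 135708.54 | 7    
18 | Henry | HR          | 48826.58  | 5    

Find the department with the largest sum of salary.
SELECT department, SUM(salary) as val
FROM employees
GROUP BY department
ORDER BY val DESC
LIMIT 1

Result: HR with sum(salary) = 389596.83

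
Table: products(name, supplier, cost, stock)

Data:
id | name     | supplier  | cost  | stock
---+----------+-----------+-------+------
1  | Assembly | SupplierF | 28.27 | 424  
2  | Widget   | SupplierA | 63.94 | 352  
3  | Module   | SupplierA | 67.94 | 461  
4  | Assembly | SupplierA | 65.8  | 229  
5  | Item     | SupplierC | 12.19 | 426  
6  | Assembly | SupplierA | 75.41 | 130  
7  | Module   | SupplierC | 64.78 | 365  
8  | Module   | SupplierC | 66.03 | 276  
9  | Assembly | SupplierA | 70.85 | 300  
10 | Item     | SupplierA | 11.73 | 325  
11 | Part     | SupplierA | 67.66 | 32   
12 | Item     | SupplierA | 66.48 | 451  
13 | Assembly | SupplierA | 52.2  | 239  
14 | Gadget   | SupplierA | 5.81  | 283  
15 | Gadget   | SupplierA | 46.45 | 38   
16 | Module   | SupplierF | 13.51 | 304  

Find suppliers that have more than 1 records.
SELECT supplier, COUNT(*) as cnt
FROM products
GROUP BY supplier
HAVING COUNT(*) > 1

Result:
  SupplierA: 11
  SupplierC: 3
  SupplierF: 2

Note: HAVING filters groups after aggregation, WHERE filters rows before.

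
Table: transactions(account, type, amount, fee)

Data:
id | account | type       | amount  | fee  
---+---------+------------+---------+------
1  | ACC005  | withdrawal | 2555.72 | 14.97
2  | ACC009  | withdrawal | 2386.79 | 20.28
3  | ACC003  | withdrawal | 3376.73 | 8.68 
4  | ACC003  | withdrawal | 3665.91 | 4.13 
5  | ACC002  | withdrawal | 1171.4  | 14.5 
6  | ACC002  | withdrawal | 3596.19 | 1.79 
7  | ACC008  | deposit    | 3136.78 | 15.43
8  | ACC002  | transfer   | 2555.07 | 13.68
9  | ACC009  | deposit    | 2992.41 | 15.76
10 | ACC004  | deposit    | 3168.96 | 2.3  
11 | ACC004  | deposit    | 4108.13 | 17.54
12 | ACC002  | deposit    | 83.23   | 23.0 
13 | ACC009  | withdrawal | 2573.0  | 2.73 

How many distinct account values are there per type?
SELECT type, COUNT(DISTINCT account)
FROM transactions
GROUP BY type

Result:
  deposit: 4 distinct
  transfer: 1 distinct
  withdrawal: 4 distinct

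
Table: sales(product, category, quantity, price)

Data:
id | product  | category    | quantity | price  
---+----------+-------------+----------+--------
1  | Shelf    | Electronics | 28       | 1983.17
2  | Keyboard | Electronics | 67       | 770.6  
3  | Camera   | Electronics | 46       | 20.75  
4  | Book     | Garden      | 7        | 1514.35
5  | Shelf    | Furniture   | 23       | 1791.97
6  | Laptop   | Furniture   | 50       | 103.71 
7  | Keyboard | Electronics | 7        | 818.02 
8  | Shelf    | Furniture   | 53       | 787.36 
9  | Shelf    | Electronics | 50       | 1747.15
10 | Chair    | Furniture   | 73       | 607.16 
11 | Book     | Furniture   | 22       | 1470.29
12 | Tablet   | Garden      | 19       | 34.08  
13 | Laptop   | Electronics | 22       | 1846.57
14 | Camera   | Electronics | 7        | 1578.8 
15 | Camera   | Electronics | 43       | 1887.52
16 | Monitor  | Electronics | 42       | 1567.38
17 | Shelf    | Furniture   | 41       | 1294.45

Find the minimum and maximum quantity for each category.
SELECT category, MIN(quantity), MAX(quantity)
FROM sales
GROUP BY category

Result:
  Electronics: min=7, max=67
  Furniture: min=22, max=73
  Garden: min=7, max=19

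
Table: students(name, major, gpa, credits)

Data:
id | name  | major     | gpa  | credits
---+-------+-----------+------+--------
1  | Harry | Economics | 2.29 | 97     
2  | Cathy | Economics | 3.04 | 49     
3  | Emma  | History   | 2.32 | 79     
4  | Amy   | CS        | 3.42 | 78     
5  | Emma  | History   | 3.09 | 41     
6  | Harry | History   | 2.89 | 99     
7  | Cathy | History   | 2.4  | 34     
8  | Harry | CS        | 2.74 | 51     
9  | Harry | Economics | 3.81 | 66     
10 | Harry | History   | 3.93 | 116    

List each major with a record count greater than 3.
SELECT major, COUNT(*) as cnt
FROM students
GROUP BY major
HAVING COUNT(*) > 3

Result:
  History: 5

Note: HAVING filters groups after aggregation, WHERE filters rows before.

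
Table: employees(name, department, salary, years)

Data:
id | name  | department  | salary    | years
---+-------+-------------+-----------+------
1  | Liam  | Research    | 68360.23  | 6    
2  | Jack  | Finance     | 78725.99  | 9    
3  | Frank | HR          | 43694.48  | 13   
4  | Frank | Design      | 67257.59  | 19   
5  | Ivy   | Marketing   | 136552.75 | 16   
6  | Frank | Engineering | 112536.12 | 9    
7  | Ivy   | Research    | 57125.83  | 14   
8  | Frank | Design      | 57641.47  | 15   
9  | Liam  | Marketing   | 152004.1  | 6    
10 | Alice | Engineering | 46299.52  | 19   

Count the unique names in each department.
SELECT department, COUNT(DISTINCT name)
FROM employees
GROUP BY department

Result:
  Design: 1 distinct
  Engineering: 2 distinct
  Finance: 1 distinct
  HR: 1 distinct
  Marketing: 2 distinct
  Research: 2 distinct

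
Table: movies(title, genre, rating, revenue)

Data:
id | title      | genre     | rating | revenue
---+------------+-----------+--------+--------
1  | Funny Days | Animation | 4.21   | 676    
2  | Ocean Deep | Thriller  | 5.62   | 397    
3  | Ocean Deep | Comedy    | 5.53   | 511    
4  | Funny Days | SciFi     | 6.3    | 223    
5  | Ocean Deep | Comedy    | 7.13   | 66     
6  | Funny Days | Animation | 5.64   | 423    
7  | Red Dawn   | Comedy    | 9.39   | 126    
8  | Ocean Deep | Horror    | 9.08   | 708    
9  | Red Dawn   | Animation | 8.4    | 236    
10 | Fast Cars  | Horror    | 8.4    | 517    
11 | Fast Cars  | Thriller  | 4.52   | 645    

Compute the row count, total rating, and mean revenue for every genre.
SELECT genre,
       COUNT(*) as cnt,
       SUM(rating) as total_rating,
       AVG(revenue) as avg_revenue
FROM movies
GROUP BY genre

Result:
  Animation: 3 records, 18.25 total rating, 445.00 avg revenue
  Comedy: 3 records, 22.05 total rating, 234.33 avg revenue
  Horror: 2 records, 17.48 total rating, 612.50 avg revenue
  SciFi: 1 records, 6.30 total rating, 223.00 avg revenue
  Thriller: 2 records, 10.14 total rating, 521.00 avg revenue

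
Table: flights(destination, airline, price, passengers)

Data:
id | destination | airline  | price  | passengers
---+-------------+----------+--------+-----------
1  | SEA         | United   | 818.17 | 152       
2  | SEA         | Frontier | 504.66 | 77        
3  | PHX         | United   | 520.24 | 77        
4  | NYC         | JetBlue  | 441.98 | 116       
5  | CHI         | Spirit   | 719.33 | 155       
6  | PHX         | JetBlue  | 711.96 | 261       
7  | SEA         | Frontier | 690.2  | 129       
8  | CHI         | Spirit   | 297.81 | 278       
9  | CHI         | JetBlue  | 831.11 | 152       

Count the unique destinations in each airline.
SELECT airline, COUNT(DISTINCT destination)
FROM flights
GROUP BY airline

Result:
  Frontier: 1 distinct
  JetBlue: 3 distinct
  Spirit: 1 distinct
  United: 2 distinct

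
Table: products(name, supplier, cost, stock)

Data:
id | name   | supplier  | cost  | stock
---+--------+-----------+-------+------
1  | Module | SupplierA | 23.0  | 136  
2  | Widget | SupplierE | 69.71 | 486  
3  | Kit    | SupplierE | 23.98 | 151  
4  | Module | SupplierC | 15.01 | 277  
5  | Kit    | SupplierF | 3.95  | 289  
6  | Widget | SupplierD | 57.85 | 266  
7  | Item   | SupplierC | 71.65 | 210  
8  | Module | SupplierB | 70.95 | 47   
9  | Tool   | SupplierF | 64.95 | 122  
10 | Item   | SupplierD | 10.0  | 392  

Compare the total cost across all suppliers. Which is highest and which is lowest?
SELECT supplier, SUM(cost)
FROM products
GROUP BY supplier
ORDER BY SUM(cost)

All groups:
  SupplierA: 23.00
  SupplierD: 67.85
  SupplierF: 68.90
  SupplierB: 70.95
  SupplierC: 86.66
  SupplierE: 93.69

Highest: SupplierE (93.69)
Lowest: SupplierA (23.00)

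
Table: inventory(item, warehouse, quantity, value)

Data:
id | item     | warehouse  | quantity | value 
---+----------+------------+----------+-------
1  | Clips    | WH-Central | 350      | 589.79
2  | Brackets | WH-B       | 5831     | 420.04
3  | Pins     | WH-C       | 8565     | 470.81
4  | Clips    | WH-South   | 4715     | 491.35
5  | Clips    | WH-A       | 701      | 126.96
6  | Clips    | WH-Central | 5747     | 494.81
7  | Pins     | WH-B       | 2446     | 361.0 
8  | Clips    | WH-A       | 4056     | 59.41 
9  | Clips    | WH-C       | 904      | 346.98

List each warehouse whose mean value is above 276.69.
SELECT warehouse, AVG(value)
FROM inventory
GROUP BY warehouse
HAVING AVG(value) > 276.69

Result:
  WH-B: avg=390.52
  WH-C: avg=408.90
  WH-Central: avg=542.30
  WH-South: avg=491.35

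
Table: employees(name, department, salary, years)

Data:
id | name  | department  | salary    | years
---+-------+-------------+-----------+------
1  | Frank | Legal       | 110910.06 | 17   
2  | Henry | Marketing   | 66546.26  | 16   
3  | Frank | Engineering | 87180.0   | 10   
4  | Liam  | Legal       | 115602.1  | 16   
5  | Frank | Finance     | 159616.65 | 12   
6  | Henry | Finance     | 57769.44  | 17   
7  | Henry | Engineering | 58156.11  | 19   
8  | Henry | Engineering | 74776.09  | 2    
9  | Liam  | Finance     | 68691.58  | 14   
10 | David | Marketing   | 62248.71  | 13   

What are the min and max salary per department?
SELECT department, MIN(salary), MAX(salary)
FROM employees
GROUP BY department

Result:
  Engineering: min=58156.11, max=87180.00
  Finance: min=57769.44, max=159616.65
  Legal: min=110910.06, max=115602.10
  Marketing: min=62248.71, max=66546.26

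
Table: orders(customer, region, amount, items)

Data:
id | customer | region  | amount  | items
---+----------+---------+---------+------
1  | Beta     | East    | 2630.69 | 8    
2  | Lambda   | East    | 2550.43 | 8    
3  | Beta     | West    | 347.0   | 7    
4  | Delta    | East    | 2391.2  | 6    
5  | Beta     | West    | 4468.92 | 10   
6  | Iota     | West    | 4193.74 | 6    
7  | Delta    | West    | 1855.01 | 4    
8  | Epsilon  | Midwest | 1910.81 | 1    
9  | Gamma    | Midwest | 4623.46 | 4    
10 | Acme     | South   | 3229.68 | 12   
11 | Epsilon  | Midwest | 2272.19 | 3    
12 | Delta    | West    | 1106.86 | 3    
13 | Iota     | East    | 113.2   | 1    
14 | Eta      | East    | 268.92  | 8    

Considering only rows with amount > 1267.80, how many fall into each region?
SELECT region, COUNT(*)
FROM orders
WHERE amount > 1267.80
GROUP BY region

Note: WHERE filters rows before grouping.

Result:
  East: 3
  Midwest: 3
  South: 1
  West: 3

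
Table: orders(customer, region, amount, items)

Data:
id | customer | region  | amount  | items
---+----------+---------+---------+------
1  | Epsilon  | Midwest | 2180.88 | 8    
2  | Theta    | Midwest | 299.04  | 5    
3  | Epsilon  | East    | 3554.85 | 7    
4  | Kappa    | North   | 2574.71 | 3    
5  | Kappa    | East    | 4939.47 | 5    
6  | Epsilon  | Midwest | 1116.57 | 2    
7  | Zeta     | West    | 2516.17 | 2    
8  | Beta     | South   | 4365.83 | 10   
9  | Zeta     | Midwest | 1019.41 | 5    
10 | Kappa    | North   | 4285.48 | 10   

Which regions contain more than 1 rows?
SELECT region, COUNT(*) as cnt
FROM orders
GROUP BY region
HAVING COUNT(*) > 1

Result:
  East: 2
  Midwest: 4
  North: 2

Note: HAVING filters groups after aggregation, WHERE filters rows before.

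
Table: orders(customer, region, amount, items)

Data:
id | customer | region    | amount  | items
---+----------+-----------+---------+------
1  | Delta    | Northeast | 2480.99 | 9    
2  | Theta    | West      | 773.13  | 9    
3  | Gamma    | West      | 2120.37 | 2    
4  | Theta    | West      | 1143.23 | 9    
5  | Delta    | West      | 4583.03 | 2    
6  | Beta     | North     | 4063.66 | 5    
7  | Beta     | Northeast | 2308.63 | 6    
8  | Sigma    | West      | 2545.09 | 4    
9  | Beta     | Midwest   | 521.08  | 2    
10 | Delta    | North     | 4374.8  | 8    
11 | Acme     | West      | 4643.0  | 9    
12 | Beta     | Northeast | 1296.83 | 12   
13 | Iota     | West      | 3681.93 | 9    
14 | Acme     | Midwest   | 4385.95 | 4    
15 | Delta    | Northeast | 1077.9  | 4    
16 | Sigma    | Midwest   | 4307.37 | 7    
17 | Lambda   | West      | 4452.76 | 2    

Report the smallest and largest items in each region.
SELECT region, MIN(items), MAX(items)
FROM orders
GROUP BY region

Result:
  Midwest: min=2, max=7
  North: min=5, max=8
  Northeast: min=4, max=12
  West: min=2, max=9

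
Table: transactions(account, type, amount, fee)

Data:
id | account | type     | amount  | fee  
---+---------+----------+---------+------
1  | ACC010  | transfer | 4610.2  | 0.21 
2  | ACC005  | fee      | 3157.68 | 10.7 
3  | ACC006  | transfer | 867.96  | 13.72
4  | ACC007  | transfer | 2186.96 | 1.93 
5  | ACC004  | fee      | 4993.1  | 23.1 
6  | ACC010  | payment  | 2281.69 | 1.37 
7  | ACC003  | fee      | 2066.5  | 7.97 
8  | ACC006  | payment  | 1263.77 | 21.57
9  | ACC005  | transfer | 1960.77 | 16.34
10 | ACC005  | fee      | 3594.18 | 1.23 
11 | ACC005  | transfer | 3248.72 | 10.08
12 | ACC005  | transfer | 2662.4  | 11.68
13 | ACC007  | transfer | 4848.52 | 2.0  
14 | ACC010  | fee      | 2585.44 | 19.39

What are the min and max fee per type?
SELECT type, MIN(fee), MAX(fee)
FROM transactions
GROUP BY type

Result:
  fee: min=1.23, max=23.10
  payment: min=1.37, max=21.57
  transfer: min=0.21, max=16.34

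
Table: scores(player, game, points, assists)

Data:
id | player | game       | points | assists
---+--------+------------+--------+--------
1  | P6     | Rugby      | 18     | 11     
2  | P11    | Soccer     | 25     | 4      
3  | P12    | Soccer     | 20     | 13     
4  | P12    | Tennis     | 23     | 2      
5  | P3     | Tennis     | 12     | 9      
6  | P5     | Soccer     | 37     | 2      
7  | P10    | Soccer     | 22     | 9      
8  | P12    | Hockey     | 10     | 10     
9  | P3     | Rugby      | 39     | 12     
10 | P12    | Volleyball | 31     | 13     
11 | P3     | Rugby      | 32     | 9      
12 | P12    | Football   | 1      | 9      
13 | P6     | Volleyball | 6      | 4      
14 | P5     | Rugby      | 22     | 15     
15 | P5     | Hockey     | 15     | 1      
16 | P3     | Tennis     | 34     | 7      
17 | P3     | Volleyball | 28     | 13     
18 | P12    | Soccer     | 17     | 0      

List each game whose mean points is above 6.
SELECT game, AVG(points)
FROM scores
GROUP BY game
HAVING AVG(points) > 6

Result:
  Hockey: avg=12.50
  Rugby: avg=27.75
  Soccer: avg=24.20
  Tennis: avg=23.00
  Volleyball: avg=21.67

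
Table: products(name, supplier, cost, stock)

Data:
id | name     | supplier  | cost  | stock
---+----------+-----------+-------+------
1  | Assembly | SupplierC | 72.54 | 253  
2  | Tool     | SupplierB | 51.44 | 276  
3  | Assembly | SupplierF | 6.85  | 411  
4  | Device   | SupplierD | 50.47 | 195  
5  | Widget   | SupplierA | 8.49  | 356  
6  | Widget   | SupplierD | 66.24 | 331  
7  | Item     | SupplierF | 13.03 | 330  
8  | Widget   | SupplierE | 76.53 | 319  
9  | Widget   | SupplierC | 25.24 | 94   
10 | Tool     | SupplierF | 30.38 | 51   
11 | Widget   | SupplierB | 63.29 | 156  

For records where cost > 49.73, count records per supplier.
SELECT supplier, COUNT(*)
FROM products
WHERE cost > 49.73
GROUP BY supplier

Note: WHERE filters rows before grouping.

Result:
  SupplierB: 2
  SupplierC: 1
  SupplierD: 2
  SupplierE: 1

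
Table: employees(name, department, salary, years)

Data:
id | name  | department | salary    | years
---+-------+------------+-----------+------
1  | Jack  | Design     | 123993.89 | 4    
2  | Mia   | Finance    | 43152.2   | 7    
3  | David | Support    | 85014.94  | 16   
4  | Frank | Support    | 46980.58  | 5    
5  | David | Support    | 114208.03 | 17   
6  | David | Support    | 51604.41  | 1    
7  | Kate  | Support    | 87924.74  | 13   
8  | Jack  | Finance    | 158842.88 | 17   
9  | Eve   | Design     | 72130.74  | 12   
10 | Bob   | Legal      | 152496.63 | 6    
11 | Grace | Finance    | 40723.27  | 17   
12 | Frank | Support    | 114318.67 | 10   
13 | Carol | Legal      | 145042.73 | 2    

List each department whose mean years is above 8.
SELECT department, AVG(years)
FROM employees
GROUP BY department
HAVING AVG(years) > 8

Result:
  Finance: avg=13.67
  Support: avg=10.33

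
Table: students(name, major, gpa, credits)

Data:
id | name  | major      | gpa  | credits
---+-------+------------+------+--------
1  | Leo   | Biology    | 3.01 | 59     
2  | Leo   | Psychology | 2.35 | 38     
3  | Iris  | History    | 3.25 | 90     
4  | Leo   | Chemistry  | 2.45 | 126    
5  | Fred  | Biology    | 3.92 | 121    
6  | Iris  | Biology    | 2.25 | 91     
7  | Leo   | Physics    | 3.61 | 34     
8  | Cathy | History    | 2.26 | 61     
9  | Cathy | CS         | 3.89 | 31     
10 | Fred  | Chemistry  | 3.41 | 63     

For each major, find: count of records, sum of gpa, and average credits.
SELECT major,
       COUNT(*) as cnt,
       SUM(gpa) as total_gpa,
       AVG(credits) as avg_credits
FROM students
GROUP BY major

Result:
  Biology: 3 records, 9.18 total gpa, 90.33 avg credits
  CS: 1 records, 3.89 total gpa, 31.00 avg credits
  Chemistry: 2 records, 5.86 total gpa, 94.50 avg credits
  History: 2 records, 5.51 total gpa, 75.50 avg credits
  Physics: 1 records, 3.61 total gpa, 34.00 avg credits
  Psychology: 1 records, 2.35 total gpa, 38.00 avg credits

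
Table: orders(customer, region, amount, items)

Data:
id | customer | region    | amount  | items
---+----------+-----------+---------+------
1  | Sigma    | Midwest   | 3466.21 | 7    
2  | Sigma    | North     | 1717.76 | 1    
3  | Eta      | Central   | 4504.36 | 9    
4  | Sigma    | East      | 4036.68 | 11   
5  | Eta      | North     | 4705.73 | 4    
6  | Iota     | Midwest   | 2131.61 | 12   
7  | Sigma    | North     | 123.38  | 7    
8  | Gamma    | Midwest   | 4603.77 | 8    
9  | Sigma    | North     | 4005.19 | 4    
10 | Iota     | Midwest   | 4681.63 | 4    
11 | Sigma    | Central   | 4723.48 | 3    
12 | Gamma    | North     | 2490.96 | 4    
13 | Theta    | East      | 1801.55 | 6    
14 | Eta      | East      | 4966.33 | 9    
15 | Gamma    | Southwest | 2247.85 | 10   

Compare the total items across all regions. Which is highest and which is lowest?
SELECT region, SUM(items)
FROM orders
GROUP BY region
ORDER BY SUM(items)

All groups:
  Southwest: 10
  Central: 12
  North: 20
  East: 26
  Midwest: 31

Highest: Midwest (31)
Lowest: Southwest (10)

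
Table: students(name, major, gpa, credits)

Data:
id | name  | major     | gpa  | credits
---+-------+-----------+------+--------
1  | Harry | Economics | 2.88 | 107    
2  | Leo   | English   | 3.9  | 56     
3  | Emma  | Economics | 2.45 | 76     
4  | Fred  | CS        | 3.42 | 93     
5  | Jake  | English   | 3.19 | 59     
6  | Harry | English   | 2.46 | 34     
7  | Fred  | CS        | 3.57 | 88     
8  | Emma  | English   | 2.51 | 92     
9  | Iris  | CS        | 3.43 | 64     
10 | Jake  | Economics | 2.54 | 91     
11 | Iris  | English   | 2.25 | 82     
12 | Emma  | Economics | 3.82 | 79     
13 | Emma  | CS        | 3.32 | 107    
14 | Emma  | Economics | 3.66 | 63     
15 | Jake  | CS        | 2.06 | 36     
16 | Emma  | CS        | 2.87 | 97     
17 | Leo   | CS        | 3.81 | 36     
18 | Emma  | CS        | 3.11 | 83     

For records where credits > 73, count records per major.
SELECT major, COUNT(*)
FROM students
WHERE credits > 73
GROUP BY major

Note: WHERE filters rows before grouping.

Result:
  CS: 5
  Economics: 4
  English: 2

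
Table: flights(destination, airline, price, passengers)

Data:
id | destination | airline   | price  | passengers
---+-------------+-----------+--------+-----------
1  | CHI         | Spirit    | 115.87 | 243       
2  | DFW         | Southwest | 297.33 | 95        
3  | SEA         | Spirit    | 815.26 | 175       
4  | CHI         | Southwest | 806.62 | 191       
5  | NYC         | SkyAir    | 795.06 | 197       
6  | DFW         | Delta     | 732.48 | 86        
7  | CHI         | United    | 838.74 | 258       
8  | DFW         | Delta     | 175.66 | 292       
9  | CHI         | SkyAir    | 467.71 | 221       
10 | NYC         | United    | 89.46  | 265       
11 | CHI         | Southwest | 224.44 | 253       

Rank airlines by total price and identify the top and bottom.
SELECT airline, SUM(price)
FROM flights
GROUP BY airline
ORDER BY SUM(price)

All groups:
  Delta: 908.14
  United: 928.20
  Spirit: 931.13
  SkyAir: 1262.77
  Southwest: 1328.39

Highest: Southwest (1328.39)
Lowest: Delta (908.14)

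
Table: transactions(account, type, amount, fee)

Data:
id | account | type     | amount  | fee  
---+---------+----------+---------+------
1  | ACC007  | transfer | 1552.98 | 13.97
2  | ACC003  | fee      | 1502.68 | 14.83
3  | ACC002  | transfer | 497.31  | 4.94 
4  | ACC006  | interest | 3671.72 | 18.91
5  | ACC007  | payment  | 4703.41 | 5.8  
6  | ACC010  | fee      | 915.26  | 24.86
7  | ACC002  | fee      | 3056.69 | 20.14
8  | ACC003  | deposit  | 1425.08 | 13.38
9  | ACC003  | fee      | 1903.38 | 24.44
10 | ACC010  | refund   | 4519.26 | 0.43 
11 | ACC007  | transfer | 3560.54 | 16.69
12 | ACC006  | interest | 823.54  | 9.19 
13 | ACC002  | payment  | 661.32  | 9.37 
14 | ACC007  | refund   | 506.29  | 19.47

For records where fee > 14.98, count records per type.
SELECT type, COUNT(*)
FROM transactions
WHERE fee > 14.98
GROUP BY type

Note: WHERE filters rows before grouping.

Result:
  fee: 3
  interest: 1
  refund: 1
  transfer: 1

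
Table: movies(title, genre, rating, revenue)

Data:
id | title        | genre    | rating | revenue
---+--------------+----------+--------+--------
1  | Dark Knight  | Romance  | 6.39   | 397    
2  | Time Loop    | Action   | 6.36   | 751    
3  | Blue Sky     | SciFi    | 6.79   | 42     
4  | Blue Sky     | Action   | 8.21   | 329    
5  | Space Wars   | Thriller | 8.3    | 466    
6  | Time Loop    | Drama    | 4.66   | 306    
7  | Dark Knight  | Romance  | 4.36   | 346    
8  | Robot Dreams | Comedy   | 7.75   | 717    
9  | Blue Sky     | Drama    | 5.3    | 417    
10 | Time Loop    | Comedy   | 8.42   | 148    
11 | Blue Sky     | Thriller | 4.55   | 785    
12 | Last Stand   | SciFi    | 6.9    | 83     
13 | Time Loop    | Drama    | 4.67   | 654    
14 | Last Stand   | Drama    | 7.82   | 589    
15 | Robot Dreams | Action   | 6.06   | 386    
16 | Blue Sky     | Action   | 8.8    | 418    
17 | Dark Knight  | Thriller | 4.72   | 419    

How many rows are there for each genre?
SELECT genre, COUNT(*) as count
FROM movies
GROUP BY genre

Result:
  Action: 4
  Comedy: 2
  Drama: 4
  Romance: 2
  SciFi: 2
  Thriller: 3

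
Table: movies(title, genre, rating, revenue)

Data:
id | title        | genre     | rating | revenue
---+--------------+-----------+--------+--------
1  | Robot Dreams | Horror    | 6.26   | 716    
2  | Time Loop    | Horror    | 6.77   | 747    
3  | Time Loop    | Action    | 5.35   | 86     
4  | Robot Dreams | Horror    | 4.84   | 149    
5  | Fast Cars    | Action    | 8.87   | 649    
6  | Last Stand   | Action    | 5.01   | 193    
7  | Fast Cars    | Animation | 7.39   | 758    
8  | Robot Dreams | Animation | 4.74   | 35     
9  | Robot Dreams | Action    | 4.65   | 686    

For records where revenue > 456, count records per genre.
SELECT genre, COUNT(*)
FROM movies
WHERE revenue > 456
GROUP BY genre

Note: WHERE filters rows before grouping.

Result:
  Action: 2
  Animation: 1
  Horror: 2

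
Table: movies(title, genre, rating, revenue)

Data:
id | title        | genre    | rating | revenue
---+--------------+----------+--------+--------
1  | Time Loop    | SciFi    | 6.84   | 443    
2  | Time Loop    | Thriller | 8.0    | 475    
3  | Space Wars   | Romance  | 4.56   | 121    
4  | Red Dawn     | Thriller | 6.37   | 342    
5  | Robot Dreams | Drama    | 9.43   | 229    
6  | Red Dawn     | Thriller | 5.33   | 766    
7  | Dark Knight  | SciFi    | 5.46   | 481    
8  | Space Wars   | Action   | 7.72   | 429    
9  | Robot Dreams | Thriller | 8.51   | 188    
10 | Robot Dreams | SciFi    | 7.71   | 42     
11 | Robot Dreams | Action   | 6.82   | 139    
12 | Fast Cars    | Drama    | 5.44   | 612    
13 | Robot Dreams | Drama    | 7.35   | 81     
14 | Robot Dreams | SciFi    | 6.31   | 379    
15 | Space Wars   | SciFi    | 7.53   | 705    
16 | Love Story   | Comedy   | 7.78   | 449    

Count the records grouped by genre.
SELECT genre, COUNT(*) as count
FROM movies
GROUP BY genre

Result:
  Action: 2
  Comedy: 1
  Drama: 3
  Romance: 1
  SciFi: 5
  Thriller: 4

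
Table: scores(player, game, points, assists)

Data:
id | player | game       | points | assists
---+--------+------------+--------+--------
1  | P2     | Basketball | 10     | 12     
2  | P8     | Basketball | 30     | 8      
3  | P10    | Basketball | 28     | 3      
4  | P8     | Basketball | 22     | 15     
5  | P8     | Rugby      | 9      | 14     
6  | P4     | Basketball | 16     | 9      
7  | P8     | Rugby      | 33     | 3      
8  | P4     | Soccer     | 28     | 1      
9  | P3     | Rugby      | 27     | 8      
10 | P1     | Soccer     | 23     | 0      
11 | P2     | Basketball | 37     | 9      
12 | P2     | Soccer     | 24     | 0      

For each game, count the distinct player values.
SELECT game, COUNT(DISTINCT player)
FROM scores
GROUP BY game

Result:
  Basketball: 4 distinct
  Rugby: 2 distinct
  Soccer: 3 distinct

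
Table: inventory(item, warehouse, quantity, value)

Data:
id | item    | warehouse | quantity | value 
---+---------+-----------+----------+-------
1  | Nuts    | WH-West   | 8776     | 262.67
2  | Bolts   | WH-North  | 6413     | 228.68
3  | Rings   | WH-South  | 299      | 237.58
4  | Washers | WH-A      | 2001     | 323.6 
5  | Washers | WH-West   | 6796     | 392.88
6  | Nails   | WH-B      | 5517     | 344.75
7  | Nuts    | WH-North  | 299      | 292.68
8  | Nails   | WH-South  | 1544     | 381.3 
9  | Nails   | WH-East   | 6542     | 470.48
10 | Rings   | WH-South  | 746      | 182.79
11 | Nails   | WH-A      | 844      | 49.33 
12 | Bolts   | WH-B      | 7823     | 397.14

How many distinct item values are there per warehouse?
SELECT warehouse, COUNT(DISTINCT item)
FROM inventory
GROUP BY warehouse

Result:
  WH-A: 2 distinct
  WH-B: 2 distinct
  WH-East: 1 distinct
  WH-North: 2 distinct
  WH-South: 2 distinct
  WH-West: 2 distinct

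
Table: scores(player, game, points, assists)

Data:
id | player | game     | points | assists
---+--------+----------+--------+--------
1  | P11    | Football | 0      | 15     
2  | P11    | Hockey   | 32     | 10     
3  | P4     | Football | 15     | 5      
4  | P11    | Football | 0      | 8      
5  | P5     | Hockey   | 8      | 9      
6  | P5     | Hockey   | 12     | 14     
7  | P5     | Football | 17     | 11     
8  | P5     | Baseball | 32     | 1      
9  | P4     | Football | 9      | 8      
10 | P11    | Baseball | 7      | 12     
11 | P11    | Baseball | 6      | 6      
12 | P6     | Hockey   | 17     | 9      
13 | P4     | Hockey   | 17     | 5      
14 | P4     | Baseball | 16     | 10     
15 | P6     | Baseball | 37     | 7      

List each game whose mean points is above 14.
SELECT game, AVG(points)
FROM scores
GROUP BY game
HAVING AVG(points) > 14

Result:
  Baseball: avg=19.60
  Hockey: avg=17.20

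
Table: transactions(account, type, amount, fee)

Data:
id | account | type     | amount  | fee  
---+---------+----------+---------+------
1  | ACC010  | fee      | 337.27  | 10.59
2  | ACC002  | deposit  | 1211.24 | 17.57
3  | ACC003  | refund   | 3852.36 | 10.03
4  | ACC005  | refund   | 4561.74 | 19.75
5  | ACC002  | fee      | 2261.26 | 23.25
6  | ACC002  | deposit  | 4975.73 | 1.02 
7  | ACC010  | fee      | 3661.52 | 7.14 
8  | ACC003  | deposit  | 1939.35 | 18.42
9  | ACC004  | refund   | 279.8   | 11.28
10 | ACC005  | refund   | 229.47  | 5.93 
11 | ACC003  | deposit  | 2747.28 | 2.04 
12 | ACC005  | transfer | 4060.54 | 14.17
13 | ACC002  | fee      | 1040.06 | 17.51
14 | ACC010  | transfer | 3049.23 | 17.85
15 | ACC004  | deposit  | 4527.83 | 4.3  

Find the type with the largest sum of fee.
SELECT type, SUM(fee) as val
FROM transactions
GROUP BY type
ORDER BY val DESC
LIMIT 1

Result: fee with sum(fee) = 58.49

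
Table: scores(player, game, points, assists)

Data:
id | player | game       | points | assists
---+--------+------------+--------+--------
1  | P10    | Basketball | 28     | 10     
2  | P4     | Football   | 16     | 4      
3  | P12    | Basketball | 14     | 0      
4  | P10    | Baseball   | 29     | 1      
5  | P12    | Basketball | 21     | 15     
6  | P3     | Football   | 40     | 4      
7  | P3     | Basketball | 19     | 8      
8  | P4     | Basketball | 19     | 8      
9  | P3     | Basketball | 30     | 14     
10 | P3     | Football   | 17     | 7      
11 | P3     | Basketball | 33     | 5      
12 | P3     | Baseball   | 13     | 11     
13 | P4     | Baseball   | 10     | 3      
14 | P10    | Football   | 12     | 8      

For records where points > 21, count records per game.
SELECT game, COUNT(*)
FROM scores
WHERE points > 21
GROUP BY game

Note: WHERE filters rows before grouping.

Result:
  Baseball: 1
  Basketball: 3
  Football: 1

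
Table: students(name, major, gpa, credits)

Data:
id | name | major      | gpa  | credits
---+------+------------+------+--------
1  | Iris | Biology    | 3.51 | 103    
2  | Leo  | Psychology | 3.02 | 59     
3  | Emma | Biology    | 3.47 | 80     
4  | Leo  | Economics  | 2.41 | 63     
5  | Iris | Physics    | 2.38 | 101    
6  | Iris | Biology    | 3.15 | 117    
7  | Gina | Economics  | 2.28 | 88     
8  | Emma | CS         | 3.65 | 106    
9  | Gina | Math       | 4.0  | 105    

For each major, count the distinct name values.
SELECT major, COUNT(DISTINCT name)
FROM students
GROUP BY major

Result:
  Biology: 2 distinct
  CS: 1 distinct
  Economics: 2 distinct
  Math: 1 distinct
  Physics: 1 distinct
  Psychology: 1 distinct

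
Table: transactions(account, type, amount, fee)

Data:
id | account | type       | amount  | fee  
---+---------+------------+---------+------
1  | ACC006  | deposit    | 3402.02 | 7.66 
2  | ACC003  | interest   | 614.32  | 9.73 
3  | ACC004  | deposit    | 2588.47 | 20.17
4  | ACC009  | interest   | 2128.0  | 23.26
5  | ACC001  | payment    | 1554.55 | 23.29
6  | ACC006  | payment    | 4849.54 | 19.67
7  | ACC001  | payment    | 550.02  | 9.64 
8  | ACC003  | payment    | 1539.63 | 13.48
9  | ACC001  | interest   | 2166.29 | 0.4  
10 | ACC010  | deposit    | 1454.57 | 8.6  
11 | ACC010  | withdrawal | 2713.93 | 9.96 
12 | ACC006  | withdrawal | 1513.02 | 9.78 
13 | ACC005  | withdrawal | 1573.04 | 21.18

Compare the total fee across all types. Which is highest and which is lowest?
SELECT type, SUM(fee)
FROM transactions
GROUP BY type
ORDER BY SUM(fee)

All groups:
  interest: 33.39
  deposit: 36.43
  withdrawal: 40.92
  payment: 66.08

Highest: payment (66.08)
Lowest: interest (33.39)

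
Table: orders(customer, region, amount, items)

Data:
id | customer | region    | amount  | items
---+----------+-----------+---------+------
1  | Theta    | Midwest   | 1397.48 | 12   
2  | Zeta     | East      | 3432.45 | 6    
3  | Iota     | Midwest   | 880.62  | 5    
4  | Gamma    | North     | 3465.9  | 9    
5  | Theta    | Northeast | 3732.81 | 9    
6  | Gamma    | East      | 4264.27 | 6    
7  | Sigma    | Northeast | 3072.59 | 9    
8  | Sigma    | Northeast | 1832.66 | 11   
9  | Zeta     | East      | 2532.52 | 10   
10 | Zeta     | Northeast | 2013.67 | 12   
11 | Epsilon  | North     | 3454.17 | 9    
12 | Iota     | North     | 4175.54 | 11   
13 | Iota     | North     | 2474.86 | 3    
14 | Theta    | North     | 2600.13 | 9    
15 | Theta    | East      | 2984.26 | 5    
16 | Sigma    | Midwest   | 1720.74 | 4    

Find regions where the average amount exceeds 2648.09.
SELECT region, AVG(amount)
FROM orders
GROUP BY region
HAVING AVG(amount) > 2648.09

Result:
  East: avg=3303.38
  North: avg=3234.12
  Northeast: avg=2662.93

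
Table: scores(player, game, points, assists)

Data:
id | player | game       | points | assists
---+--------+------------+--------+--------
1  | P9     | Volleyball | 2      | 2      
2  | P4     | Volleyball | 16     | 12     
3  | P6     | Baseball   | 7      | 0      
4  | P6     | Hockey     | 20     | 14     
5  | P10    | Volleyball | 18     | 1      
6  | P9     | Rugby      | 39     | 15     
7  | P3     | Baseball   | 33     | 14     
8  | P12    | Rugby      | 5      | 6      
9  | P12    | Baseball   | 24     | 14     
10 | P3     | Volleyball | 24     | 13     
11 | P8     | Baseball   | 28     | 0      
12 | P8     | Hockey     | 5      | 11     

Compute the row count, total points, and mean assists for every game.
SELECT game,
       COUNT(*) as cnt,
       SUM(points) as total_points,
       AVG(assists) as avg_assists
FROM scores
GROUP BY game

Result:
  Baseball: 4 records, 92 total points, 7.00 avg assists
  Hockey: 2 records, 25 total points, 12.50 avg assists
  Rugby: 2 records, 44 total points, 10.50 avg assists
  Volleyball: 4 records, 60 total points, 7.00 avg assists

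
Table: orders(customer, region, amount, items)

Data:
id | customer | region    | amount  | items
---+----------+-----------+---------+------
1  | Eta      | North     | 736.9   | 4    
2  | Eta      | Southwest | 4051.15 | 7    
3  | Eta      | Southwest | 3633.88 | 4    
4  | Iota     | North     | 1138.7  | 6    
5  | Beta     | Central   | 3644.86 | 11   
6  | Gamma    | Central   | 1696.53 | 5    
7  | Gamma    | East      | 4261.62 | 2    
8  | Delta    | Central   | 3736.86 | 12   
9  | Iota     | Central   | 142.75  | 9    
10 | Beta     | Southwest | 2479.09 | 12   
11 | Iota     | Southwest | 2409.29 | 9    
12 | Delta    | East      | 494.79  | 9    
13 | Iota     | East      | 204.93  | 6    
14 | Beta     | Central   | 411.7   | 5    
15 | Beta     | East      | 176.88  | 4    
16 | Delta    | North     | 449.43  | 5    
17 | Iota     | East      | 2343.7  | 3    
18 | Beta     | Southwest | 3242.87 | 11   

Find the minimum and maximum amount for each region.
SELECT region, MIN(amount), MAX(amount)
FROM orders
GROUP BY region

Result:
  Central: min=142.75, max=3736.86
  East: min=176.88, max=4261.62
  North: min=449.43, max=1138.70
  Southwest: min=2409.29, max=4051.15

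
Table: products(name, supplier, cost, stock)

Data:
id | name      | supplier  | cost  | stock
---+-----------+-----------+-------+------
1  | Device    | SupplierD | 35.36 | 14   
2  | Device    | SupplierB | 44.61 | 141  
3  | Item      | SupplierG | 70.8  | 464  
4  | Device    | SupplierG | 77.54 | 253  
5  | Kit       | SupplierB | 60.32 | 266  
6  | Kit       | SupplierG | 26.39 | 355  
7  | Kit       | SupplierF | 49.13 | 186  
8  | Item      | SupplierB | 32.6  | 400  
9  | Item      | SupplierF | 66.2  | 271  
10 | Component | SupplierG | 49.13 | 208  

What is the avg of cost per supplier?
SELECT supplier, AVG(cost) as result
FROM products
GROUP BY supplier

Result:
  SupplierB: 45.84
  SupplierD: 35.36
  SupplierF: 57.67
  SupplierG: 55.97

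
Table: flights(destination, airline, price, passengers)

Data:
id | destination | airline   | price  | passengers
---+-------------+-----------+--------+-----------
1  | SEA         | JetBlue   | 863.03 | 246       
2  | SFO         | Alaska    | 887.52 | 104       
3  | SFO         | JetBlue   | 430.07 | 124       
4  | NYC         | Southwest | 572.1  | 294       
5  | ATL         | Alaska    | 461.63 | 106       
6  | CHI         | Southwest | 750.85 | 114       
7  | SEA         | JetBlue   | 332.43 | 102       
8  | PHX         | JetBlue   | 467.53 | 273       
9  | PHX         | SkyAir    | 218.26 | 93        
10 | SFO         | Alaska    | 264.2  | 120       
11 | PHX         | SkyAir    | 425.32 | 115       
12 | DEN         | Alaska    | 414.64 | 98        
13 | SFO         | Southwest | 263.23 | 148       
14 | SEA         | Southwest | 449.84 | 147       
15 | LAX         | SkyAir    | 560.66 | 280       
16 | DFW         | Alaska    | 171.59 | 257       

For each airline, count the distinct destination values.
SELECT airline, COUNT(DISTINCT destination)
FROM flights
GROUP BY airline

Result:
  Alaska: 4 distinct
  JetBlue: 3 distinct
  SkyAir: 2 distinct
  Southwest: 4 distinct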